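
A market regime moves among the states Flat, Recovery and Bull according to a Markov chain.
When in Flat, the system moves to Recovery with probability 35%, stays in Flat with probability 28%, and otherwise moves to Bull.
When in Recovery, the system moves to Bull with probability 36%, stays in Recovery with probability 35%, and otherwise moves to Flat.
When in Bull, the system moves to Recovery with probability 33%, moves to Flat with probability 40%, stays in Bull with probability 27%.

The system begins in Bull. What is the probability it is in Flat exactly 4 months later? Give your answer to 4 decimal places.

Propagate the distribution vector 4 months from Bull.
After 0 months: (0.0000, 0.0000, 1.0000)
After 1 month: (0.4000, 0.3300, 0.2700)
After 2 months: (0.3157, 0.3446, 0.3397)
After 3 months: (0.3242, 0.3432, 0.3326)
After 4 months: (0.3233, 0.3433, 0.3333)
P(in Flat after 4 months) = 0.3233

0.3233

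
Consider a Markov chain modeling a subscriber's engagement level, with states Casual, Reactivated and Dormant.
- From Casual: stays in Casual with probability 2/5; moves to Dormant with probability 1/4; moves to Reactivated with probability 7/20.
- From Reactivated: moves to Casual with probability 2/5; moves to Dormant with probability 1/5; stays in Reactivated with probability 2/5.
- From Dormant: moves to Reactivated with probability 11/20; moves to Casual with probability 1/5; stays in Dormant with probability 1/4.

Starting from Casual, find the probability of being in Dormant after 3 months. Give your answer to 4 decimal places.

0.2291

Propagate the distribution vector 3 months from Casual.
After 0 months: (1.0000, 0.0000, 0.0000)
After 1 month: (0.4000, 0.3500, 0.2500)
After 2 months: (0.3500, 0.4175, 0.2325)
After 3 months: (0.3535, 0.4174, 0.2291)
P(in Dormant after 3 months) = 0.2291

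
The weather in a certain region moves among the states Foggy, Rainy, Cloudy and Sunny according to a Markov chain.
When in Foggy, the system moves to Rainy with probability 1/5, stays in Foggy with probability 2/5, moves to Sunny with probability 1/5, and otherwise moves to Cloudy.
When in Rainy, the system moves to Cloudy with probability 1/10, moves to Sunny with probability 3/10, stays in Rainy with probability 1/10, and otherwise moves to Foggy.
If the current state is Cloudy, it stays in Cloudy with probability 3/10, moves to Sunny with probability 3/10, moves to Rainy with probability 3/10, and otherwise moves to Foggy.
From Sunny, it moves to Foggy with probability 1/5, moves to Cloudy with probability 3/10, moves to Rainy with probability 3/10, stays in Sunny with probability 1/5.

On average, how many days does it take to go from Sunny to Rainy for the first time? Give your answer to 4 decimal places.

Let t(s) be the expected number of days to first reach Rainy from state s, with t(Rainy) = 0. Conditioning on the first day:
t(Foggy) = 1 + 0.4·t(Foggy) + 0.2·t(Cloudy) + 0.2·t(Sunny)
t(Cloudy) = 1 + 0.1·t(Foggy) + 0.3·t(Cloudy) + 0.3·t(Sunny)
t(Sunny) = 1 + 0.2·t(Foggy) + 0.3·t(Cloudy) + 0.2·t(Sunny)
Solving: t(Foggy) = 4.0455, t(Cloudy) = 3.5455, t(Sunny) = 3.5909.
Expected days from Sunny to Rainy: 3.5909.

3.5909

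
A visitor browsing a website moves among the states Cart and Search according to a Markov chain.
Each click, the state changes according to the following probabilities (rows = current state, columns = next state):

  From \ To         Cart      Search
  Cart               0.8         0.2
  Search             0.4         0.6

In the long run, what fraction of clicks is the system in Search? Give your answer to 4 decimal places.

Let the stationary distribution be π with π = πP and π_1 + π_2 = 1.
π_1 = 0.8·π_1 + 0.4·π_2
Solving with the normalization constraint gives π = (0.6667, 0.3333).
So the stationary probability of Search is 0.3333.

0.3333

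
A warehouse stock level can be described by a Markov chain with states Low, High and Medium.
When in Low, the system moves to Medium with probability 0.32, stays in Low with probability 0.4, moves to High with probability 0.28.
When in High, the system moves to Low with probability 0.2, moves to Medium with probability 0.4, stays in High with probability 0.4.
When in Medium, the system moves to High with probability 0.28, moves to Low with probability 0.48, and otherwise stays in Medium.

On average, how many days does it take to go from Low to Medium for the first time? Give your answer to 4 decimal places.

2.8947

Let t(s) be the expected number of days to first reach Medium from state s, with t(Medium) = 0. Conditioning on the first day:
t(Low) = 1 + 0.4·t(Low) + 0.28·t(High)
t(High) = 1 + 0.2·t(Low) + 0.4·t(High)
Solving: t(Low) = 2.8947, t(High) = 2.6316.
Expected days from Low to Medium: 2.8947.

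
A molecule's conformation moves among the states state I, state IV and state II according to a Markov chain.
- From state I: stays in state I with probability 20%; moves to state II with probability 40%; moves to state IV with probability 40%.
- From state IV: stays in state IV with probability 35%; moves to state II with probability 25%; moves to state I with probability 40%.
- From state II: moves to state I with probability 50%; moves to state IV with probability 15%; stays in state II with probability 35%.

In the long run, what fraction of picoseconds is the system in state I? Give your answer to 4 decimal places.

Let the stationary distribution be π with π = πP and π_1 + π_2 + π_3 = 1.
π_1 = 0.2·π_1 + 0.4·π_2 + 0.5·π_3
π_2 = 0.4·π_1 + 0.35·π_2 + 0.15·π_3
Solving with the normalization constraint gives π = (0.3615, 0.3005, 0.3380).
So the stationary probability of state I is 0.3615.

0.3615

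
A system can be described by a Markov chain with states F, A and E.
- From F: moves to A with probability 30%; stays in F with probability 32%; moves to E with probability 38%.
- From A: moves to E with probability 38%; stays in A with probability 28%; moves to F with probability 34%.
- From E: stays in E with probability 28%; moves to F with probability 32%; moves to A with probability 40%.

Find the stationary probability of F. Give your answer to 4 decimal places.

0.3266

Let the stationary distribution be π with π = πP and π_1 + π_2 + π_3 = 1.
π_1 = 0.32·π_1 + 0.34·π_2 + 0.32·π_3
π_2 = 0.3·π_1 + 0.28·π_2 + 0.4·π_3
Solving with the normalization constraint gives π = (0.3266, 0.3280, 0.3455).
So the stationary probability of F is 0.3266.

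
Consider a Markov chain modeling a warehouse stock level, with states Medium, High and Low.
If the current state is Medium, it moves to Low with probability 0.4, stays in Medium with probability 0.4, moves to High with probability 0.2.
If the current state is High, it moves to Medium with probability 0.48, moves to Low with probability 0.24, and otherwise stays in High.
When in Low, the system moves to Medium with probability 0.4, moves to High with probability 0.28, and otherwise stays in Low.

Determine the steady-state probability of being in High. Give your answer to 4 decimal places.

Let the stationary distribution be π with π = πP and π_1 + π_2 + π_3 = 1.
π_1 = 0.4·π_1 + 0.48·π_2 + 0.4·π_3
π_2 = 0.2·π_1 + 0.28·π_2 + 0.28·π_3
Solving with the normalization constraint gives π = (0.4197, 0.2464, 0.3339).
So the stationary probability of High is 0.2464.

0.2464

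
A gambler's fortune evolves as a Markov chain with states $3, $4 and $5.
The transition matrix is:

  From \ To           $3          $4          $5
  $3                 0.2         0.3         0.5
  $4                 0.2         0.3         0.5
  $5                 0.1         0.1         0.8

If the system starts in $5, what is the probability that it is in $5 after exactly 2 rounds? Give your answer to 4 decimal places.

Sum over the intermediate state after 1 round:
P = P($5→$3)·P($3→$5) + P($5→$4)·P($4→$5) + P($5→$5)·P($5→$5)
  = 0.1×0.5 + 0.1×0.5 + 0.8×0.8
  = 0.0500 + 0.0500 + 0.6400 = 0.7400

0.7400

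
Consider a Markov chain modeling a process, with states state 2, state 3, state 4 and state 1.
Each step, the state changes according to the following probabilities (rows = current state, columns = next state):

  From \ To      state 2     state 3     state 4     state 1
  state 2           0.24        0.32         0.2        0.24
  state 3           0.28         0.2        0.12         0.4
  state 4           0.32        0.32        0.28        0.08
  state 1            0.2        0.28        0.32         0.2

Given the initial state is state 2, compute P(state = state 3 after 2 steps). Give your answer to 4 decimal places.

0.2720

Propagate the distribution vector 2 steps from state 2.
After 0 steps: (1.0000, 0.0000, 0.0000, 0.0000)
After 1 step: (0.2400, 0.3200, 0.2000, 0.2400)
After 2 steps: (0.2592, 0.2720, 0.2192, 0.2496)
P(in state 3 after 2 steps) = 0.2720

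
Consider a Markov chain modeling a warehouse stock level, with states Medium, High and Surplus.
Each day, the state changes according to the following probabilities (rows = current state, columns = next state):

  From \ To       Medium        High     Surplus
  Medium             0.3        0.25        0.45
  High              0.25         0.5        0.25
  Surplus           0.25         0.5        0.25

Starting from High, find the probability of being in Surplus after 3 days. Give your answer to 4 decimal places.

0.3025

Propagate the distribution vector 3 days from High.
After 0 days: (0.0000, 1.0000, 0.0000)
After 1 day: (0.2500, 0.5000, 0.2500)
After 2 days: (0.2625, 0.4375, 0.3000)
After 3 days: (0.2631, 0.4344, 0.3025)
P(in Surplus after 3 days) = 0.3025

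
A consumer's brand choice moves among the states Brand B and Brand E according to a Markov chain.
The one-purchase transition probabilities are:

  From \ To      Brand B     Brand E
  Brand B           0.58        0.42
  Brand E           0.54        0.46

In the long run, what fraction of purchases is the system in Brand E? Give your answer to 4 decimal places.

0.4375

Let the stationary distribution be π with π = πP and π_1 + π_2 = 1.
π_1 = 0.58·π_1 + 0.54·π_2
Solving with the normalization constraint gives π = (0.5625, 0.4375).
So the stationary probability of Brand E is 0.4375.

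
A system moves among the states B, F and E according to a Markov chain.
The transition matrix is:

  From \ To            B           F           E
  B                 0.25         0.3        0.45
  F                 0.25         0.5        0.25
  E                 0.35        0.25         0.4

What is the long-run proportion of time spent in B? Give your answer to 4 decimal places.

0.2861

Let the stationary distribution be π with π = πP and π_1 + π_2 + π_3 = 1.
π_1 = 0.25·π_1 + 0.25·π_2 + 0.35·π_3
π_2 = 0.3·π_1 + 0.5·π_2 + 0.25·π_3
Solving with the normalization constraint gives π = (0.2861, 0.3524, 0.3614).
So the stationary probability of B is 0.2861.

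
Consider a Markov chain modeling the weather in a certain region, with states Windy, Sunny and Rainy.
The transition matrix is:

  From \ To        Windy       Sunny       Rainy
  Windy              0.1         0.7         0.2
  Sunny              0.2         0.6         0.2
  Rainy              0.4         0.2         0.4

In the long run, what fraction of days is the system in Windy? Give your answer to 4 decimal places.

0.2273

Let the stationary distribution be π with π = πP and π_1 + π_2 + π_3 = 1.
π_1 = 0.1·π_1 + 0.2·π_2 + 0.4·π_3
π_2 = 0.7·π_1 + 0.6·π_2 + 0.2·π_3
Solving with the normalization constraint gives π = (0.2273, 0.5227, 0.2500).
So the stationary probability of Windy is 0.2273.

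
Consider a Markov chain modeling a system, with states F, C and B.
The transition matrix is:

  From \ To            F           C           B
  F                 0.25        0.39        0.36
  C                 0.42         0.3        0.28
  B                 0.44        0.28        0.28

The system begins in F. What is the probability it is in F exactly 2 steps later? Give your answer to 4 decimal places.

0.3847

Sum over the intermediate state after 1 step:
P = P(F→F)·P(F→F) + P(F→C)·P(C→F) + P(F→B)·P(B→F)
  = 0.25×0.25 + 0.39×0.42 + 0.36×0.44
  = 0.0625 + 0.1638 + 0.1584 = 0.3847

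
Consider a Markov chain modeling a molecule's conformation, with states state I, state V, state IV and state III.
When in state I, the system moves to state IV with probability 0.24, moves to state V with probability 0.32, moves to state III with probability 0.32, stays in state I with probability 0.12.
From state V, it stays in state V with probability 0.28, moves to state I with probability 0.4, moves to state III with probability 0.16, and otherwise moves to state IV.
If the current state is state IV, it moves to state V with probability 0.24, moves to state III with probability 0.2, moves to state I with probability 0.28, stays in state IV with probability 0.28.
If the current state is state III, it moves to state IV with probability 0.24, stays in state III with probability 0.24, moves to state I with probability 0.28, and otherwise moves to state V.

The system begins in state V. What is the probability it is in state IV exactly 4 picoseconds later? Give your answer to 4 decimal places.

0.2273

Propagate the distribution vector 4 picoseconds from state V.
After 0 picoseconds: (0.0000, 1.0000, 0.0000, 0.0000)
After 1 picosecond: (0.4000, 0.2800, 0.1600, 0.1600)
After 2 picoseconds: (0.2496, 0.2832, 0.2240, 0.2432)
After 3 picoseconds: (0.2740, 0.2713, 0.2263, 0.2284)
After 4 picoseconds: (0.2687, 0.2728, 0.2273, 0.2312)
P(in state IV after 4 picoseconds) = 0.2273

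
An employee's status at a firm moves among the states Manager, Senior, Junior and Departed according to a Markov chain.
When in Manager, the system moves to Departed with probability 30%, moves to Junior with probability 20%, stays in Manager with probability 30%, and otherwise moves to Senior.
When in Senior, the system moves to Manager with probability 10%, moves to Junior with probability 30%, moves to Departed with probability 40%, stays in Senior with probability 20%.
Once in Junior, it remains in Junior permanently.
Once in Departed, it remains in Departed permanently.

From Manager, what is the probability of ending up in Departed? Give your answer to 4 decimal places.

Let h(s) be the probability of absorption at Departed starting from transient state s. Then h(Departed) = 1 and h(Junior) = 0. By first-step analysis:
h(Manager) = 0.3·h(Manager) + 0.2·h(Senior) + 0.2·0 + 0.3·1
h(Senior) = 0.1·h(Manager) + 0.2·h(Senior) + 0.3·0 + 0.4·1
Solving: h(Manager) = 0.5926, h(Senior) = 0.5741.
Starting from Manager, the probability is 0.5926.

0.5926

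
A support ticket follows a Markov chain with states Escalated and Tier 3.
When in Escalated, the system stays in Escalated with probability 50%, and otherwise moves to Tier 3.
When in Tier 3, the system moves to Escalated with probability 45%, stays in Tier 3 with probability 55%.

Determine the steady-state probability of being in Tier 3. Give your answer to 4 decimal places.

Let the stationary distribution be π with π = πP and π_1 + π_2 = 1.
π_1 = 0.5·π_1 + 0.45·π_2
Solving with the normalization constraint gives π = (0.4737, 0.5263).
So the stationary probability of Tier 3 is 0.5263.

0.5263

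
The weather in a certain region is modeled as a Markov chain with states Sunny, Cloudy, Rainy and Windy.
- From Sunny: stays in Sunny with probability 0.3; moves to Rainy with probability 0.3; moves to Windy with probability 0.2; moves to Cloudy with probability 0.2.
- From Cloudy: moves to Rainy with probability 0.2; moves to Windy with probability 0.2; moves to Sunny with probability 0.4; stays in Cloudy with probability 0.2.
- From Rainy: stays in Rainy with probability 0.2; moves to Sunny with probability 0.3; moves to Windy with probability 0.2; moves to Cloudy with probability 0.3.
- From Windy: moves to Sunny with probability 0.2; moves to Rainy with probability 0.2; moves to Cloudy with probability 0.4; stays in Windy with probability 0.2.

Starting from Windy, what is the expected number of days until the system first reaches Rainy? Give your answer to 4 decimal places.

4.3750

Let t(s) be the expected number of days to first reach Rainy from state s, with t(Rainy) = 0. Conditioning on the first day:
t(Sunny) = 1 + 0.3·t(Sunny) + 0.2·t(Cloudy) + 0.2·t(Windy)
t(Cloudy) = 1 + 0.4·t(Sunny) + 0.2·t(Cloudy) + 0.2·t(Windy)
t(Windy) = 1 + 0.2·t(Sunny) + 0.4·t(Cloudy) + 0.2·t(Windy)
Solving: t(Sunny) = 3.9063, t(Cloudy) = 4.2969, t(Windy) = 4.3750.
Expected days from Windy to Rainy: 4.3750.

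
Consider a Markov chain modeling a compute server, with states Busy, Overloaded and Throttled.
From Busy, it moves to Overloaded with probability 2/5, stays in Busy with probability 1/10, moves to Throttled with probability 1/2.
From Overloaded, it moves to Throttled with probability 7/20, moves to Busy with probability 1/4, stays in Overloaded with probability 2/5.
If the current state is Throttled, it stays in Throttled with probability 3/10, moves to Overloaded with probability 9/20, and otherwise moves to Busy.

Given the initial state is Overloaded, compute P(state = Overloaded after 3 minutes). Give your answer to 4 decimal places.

Propagate the distribution vector 3 minutes from Overloaded.
After 0 minutes: (0.0000, 1.0000, 0.0000)
After 1 minute: (0.2500, 0.4000, 0.3500)
After 2 minutes: (0.2125, 0.4175, 0.3700)
After 3 minutes: (0.2181, 0.4185, 0.3634)
P(in Overloaded after 3 minutes) = 0.4185

0.4185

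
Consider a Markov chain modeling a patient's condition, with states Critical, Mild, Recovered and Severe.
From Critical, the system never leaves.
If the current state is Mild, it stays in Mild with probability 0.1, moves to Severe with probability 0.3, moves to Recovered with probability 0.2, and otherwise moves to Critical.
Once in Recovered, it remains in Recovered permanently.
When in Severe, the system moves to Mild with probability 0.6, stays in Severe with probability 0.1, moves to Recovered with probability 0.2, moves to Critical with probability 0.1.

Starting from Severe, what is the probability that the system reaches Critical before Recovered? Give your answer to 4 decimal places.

Let h(s) be the probability of absorption at Critical starting from transient state s. Then h(Critical) = 1 and h(Recovered) = 0. By first-step analysis:
h(Mild) = 0.4·1 + 0.1·h(Mild) + 0.2·0 + 0.3·h(Severe)
h(Severe) = 0.1·1 + 0.6·h(Mild) + 0.2·0 + 0.1·h(Severe)
Solving: h(Mild) = 0.6190, h(Severe) = 0.5238.
Starting from Severe, the probability is 0.5238.

0.5238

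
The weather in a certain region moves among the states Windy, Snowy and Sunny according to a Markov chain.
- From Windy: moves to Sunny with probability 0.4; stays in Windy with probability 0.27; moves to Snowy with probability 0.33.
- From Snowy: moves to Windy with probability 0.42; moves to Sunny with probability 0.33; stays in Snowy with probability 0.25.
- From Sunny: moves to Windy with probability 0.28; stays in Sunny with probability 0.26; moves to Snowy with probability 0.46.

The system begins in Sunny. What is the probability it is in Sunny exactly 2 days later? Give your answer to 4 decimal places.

0.3314

Sum over the intermediate state after 1 day:
P = P(Sunny→Windy)·P(Windy→Sunny) + P(Sunny→Snowy)·P(Snowy→Sunny) + P(Sunny→Sunny)·P(Sunny→Sunny)
  = 0.28×0.4 + 0.46×0.33 + 0.26×0.26
  = 0.1120 + 0.1518 + 0.0676 = 0.3314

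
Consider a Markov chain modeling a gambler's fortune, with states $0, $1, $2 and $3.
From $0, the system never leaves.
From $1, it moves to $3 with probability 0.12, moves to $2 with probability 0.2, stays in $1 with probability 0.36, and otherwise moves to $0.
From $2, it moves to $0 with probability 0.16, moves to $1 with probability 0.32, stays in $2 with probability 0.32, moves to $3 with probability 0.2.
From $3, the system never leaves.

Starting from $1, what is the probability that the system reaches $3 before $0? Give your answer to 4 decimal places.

Let h(s) be the probability of absorption at $3 starting from transient state s. Then h($3) = 1 and h($0) = 0. By first-step analysis:
h($1) = 0.32·0 + 0.36·h($1) + 0.2·h($2) + 0.12·1
h($2) = 0.16·0 + 0.32·h($1) + 0.32·h($2) + 0.2·1
Solving: h($1) = 0.3276, h($2) = 0.4483.
Starting from $1, the probability is 0.3276.

0.3276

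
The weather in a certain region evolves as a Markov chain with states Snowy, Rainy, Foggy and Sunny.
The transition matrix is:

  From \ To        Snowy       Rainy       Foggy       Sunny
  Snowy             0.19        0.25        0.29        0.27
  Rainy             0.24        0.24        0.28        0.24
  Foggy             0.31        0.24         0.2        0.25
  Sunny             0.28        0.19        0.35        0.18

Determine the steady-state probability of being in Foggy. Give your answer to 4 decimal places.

0.2769

Let the stationary distribution be π with π = πP and π_1 + π_2 + π_3 + π_4 = 1.
π_1 = 0.19·π_1 + 0.24·π_2 + 0.31·π_3 + 0.28·π_4
π_2 = 0.25·π_1 + 0.24·π_2 + 0.24·π_3 + 0.19·π_4
π_3 = 0.29·π_1 + 0.28·π_2 + 0.2·π_3 + 0.35·π_4
Solving with the normalization constraint gives π = (0.2560, 0.2307, 0.2769, 0.2363).
So the stationary probability of Foggy is 0.2769.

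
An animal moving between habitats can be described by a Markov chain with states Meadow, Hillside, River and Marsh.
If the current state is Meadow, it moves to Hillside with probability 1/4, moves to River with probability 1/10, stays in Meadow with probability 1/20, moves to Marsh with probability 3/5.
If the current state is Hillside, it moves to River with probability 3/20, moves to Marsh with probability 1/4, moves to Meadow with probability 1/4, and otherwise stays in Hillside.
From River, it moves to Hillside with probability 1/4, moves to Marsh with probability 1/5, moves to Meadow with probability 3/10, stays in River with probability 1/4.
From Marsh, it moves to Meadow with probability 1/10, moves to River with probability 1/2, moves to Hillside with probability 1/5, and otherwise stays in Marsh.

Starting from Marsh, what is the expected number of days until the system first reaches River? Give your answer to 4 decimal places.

2.7549

Let t(s) be the expected number of days to first reach River from state s, with t(River) = 0. Conditioning on the first day:
t(Meadow) = 1 + 0.05·t(Meadow) + 0.25·t(Hillside) + 0.6·t(Marsh)
t(Hillside) = 1 + 0.25·t(Meadow) + 0.35·t(Hillside) + 0.25·t(Marsh)
t(Marsh) = 1 + 0.1·t(Meadow) + 0.2·t(Hillside) + 0.2·t(Marsh)
Solving: t(Meadow) = 3.8677, t(Hillside) = 4.0856, t(Marsh) = 2.7549.
Expected days from Marsh to River: 2.7549.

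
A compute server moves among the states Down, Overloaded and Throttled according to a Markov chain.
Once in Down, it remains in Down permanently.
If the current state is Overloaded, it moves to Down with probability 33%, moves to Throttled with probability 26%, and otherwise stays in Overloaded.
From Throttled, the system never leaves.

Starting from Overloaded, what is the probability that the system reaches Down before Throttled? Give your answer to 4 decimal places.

0.5593

Let h(s) be the probability of absorption at Down starting from transient state s. Then h(Down) = 1 and h(Throttled) = 0. By first-step analysis:
h(Overloaded) = 0.33·1 + 0.41·h(Overloaded) + 0.26·0
Solving: h(Overloaded) = 0.5593.
Starting from Overloaded, the probability is 0.5593.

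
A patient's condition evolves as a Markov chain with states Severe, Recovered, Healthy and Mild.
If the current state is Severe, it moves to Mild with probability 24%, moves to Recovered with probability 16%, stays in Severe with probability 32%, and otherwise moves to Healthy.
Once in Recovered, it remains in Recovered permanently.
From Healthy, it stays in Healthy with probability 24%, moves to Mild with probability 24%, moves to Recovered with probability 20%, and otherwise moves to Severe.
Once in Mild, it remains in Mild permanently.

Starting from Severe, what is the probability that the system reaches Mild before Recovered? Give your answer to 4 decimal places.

0.5843

Let h(s) be the probability of absorption at Mild starting from transient state s. Then h(Mild) = 1 and h(Recovered) = 0. By first-step analysis:
h(Severe) = 0.32·h(Severe) + 0.16·0 + 0.28·h(Healthy) + 0.24·1
h(Healthy) = 0.32·h(Severe) + 0.2·0 + 0.24·h(Healthy) + 0.24·1
Solving: h(Severe) = 0.5843, h(Healthy) = 0.5618.
Starting from Severe, the probability is 0.5843.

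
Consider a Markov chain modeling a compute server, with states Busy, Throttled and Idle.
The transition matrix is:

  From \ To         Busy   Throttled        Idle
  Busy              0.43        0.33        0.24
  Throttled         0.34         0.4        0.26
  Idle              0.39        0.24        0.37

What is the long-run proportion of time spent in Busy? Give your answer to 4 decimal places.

0.3892

Let the stationary distribution be π with π = πP and π_1 + π_2 + π_3 = 1.
π_1 = 0.43·π_1 + 0.34·π_2 + 0.39·π_3
π_2 = 0.33·π_1 + 0.4·π_2 + 0.24·π_3
Solving with the normalization constraint gives π = (0.3892, 0.3274, 0.2834).
So the stationary probability of Busy is 0.3892.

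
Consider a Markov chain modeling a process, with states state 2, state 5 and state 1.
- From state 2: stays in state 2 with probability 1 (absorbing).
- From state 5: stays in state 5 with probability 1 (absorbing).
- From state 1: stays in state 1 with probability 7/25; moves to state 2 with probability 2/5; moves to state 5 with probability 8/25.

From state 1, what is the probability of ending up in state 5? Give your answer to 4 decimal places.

0.4444

Let h(s) be the probability of absorption at state 5 starting from transient state s. Then h(state 5) = 1 and h(state 2) = 0. By first-step analysis:
h(state 1) = 0.4·0 + 0.32·1 + 0.28·h(state 1)
Solving: h(state 1) = 0.4444.
Starting from state 1, the probability is 0.4444.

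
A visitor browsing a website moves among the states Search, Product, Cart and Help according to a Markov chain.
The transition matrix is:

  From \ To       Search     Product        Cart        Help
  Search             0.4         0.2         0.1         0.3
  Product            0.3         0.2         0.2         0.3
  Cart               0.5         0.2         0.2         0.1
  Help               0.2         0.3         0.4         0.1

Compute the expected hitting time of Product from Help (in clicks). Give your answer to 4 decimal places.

Let t(s) be the expected number of clicks to first reach Product from state s, with t(Product) = 0. Conditioning on the first click:
t(Search) = 1 + 0.4·t(Search) + 0.1·t(Cart) + 0.3·t(Help)
t(Cart) = 1 + 0.5·t(Search) + 0.2·t(Cart) + 0.1·t(Help)
t(Help) = 1 + 0.2·t(Search) + 0.4·t(Cart) + 0.1·t(Help)
Solving: t(Search) = 4.5059, t(Cart) = 4.5850, t(Help) = 4.1502.
Expected clicks from Help to Product: 4.1502.

4.1502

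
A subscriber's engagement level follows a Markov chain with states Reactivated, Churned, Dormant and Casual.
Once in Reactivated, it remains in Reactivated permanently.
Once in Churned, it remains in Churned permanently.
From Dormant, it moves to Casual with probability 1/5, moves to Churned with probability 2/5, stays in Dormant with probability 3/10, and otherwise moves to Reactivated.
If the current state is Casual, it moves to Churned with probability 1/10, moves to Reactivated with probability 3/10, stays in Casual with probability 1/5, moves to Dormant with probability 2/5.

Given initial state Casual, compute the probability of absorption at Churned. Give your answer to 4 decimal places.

0.4792

Let h(s) be the probability of absorption at Churned starting from transient state s. Then h(Churned) = 1 and h(Reactivated) = 0. By first-step analysis:
h(Dormant) = 0.1·0 + 0.4·1 + 0.3·h(Dormant) + 0.2·h(Casual)
h(Casual) = 0.3·0 + 0.1·1 + 0.4·h(Dormant) + 0.2·h(Casual)
Solving: h(Dormant) = 0.7083, h(Casual) = 0.4792.
Starting from Casual, the probability is 0.4792.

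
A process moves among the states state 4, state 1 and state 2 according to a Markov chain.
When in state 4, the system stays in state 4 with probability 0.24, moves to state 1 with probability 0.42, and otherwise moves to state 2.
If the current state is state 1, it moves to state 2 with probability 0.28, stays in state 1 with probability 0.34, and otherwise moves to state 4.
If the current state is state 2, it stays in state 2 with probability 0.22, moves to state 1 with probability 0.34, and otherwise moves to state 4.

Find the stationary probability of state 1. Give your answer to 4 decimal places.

0.3679

Let the stationary distribution be π with π = πP and π_1 + π_2 + π_3 = 1.
π_1 = 0.24·π_1 + 0.38·π_2 + 0.44·π_3
π_2 = 0.42·π_1 + 0.34·π_2 + 0.34·π_3
Solving with the normalization constraint gives π = (0.3483, 0.3679, 0.2839).
So the stationary probability of state 1 is 0.3679.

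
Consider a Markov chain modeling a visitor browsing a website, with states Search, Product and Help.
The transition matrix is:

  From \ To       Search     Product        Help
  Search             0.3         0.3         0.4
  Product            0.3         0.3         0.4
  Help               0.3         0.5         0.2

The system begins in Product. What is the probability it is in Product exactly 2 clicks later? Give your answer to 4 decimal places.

0.3800

Sum over the intermediate state after 1 click:
P = P(Product→Search)·P(Search→Product) + P(Product→Product)·P(Product→Product) + P(Product→Help)·P(Help→Product)
  = 0.3×0.3 + 0.3×0.3 + 0.4×0.5
  = 0.0900 + 0.0900 + 0.2000 = 0.3800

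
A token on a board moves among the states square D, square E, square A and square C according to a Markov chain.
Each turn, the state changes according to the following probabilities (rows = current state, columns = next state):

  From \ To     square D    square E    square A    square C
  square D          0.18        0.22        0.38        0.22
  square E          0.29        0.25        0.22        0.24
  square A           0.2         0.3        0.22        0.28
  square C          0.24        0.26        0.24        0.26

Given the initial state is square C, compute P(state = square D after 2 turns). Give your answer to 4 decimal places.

Propagate the distribution vector 2 turns from square C.
After 0 turns: (0.0000, 0.0000, 0.0000, 1.0000)
After 1 turn: (0.2400, 0.2600, 0.2400, 0.2600)
After 2 turns: (0.2290, 0.2574, 0.2636, 0.2500)
P(in square D after 2 turns) = 0.2290

0.2290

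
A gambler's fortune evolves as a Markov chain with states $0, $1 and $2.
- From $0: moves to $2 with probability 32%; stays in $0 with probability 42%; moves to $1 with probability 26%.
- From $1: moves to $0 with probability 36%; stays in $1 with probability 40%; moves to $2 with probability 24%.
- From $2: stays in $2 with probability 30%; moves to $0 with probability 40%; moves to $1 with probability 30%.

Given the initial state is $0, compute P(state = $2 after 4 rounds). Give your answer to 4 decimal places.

Propagate the distribution vector 4 rounds from $0.
After 0 rounds: (1.0000, 0.0000, 0.0000)
After 1 round: (0.4200, 0.2600, 0.3200)
After 2 rounds: (0.3980, 0.3092, 0.2928)
After 3 rounds: (0.3956, 0.3150, 0.2894)
After 4 rounds: (0.3953, 0.3157, 0.2890)
P(in $2 after 4 rounds) = 0.2890

0.2890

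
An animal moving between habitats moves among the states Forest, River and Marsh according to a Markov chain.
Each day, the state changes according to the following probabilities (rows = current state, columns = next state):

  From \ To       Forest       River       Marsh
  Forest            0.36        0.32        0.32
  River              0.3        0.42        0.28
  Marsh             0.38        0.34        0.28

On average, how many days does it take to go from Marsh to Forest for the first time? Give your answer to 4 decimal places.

2.8536

Let t(s) be the expected number of days to first reach Forest from state s, with t(Forest) = 0. Conditioning on the first day:
t(River) = 1 + 0.42·t(River) + 0.28·t(Marsh)
t(Marsh) = 1 + 0.34·t(River) + 0.28·t(Marsh)
Solving: t(River) = 3.1017, t(Marsh) = 2.8536.
Expected days from Marsh to Forest: 2.8536.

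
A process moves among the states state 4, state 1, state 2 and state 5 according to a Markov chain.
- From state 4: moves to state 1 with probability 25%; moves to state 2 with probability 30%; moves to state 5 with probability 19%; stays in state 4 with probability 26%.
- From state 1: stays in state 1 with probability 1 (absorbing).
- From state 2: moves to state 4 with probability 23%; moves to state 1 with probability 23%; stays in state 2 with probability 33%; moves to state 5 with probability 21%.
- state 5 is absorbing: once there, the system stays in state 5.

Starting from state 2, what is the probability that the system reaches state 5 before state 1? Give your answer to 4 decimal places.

0.4665

Let h(s) be the probability of absorption at state 5 starting from transient state s. Then h(state 5) = 1 and h(state 1) = 0. By first-step analysis:
h(state 4) = 0.26·h(state 4) + 0.25·0 + 0.3·h(state 2) + 0.19·1
h(state 2) = 0.23·h(state 4) + 0.23·0 + 0.33·h(state 2) + 0.21·1
Solving: h(state 4) = 0.4459, h(state 2) = 0.4665.
Starting from state 2, the probability is 0.4665.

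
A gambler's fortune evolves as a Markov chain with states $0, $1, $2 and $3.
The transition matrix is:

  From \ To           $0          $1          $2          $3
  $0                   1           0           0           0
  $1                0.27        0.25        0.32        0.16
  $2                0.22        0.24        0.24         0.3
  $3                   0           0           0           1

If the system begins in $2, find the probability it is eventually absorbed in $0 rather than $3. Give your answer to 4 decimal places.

Let h(s) be the probability of absorption at $0 starting from transient state s. Then h($0) = 1 and h($3) = 0. By first-step analysis:
h($1) = 0.27·1 + 0.25·h($1) + 0.32·h($2) + 0.16·0
h($2) = 0.22·1 + 0.24·h($1) + 0.24·h($2) + 0.3·0
Solving: h($1) = 0.5588, h($2) = 0.4659.
Starting from $2, the probability is 0.4659.

0.4659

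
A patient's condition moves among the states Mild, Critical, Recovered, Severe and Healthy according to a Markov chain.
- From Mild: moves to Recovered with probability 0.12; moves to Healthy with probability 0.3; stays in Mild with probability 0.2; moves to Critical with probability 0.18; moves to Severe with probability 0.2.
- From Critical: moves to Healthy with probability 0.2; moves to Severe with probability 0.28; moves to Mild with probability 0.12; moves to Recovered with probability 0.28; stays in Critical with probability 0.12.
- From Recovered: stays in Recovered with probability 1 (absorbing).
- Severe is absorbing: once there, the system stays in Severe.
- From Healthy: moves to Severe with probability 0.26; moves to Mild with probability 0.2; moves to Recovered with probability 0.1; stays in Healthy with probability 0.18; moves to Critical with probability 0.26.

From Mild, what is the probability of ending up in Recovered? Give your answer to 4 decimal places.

Let h(s) be the probability of absorption at Recovered starting from transient state s. Then h(Recovered) = 1 and h(Severe) = 0. By first-step analysis:
h(Mild) = 0.2·h(Mild) + 0.18·h(Critical) + 0.12·1 + 0.2·0 + 0.3·h(Healthy)
h(Critical) = 0.12·h(Mild) + 0.12·h(Critical) + 0.28·1 + 0.28·0 + 0.2·h(Healthy)
h(Healthy) = 0.2·h(Mild) + 0.26·h(Critical) + 0.1·1 + 0.26·0 + 0.18·h(Healthy)
Solving: h(Mild) = 0.3868, h(Critical) = 0.4527, h(Healthy) = 0.3598.
Starting from Mild, the probability is 0.3868.

0.3868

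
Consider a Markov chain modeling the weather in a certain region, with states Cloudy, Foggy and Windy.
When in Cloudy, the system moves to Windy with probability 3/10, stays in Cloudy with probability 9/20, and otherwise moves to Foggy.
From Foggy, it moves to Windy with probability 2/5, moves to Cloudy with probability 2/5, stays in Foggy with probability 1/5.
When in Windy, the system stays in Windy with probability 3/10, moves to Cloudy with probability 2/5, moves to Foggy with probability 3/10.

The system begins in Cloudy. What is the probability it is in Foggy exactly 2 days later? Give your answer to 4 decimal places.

Sum over the intermediate state after 1 day:
P = P(Cloudy→Cloudy)·P(Cloudy→Foggy) + P(Cloudy→Foggy)·P(Foggy→Foggy) + P(Cloudy→Windy)·P(Windy→Foggy)
  = 0.45×0.25 + 0.25×0.2 + 0.3×0.3
  = 0.1125 + 0.0500 + 0.0900 = 0.2525

0.2525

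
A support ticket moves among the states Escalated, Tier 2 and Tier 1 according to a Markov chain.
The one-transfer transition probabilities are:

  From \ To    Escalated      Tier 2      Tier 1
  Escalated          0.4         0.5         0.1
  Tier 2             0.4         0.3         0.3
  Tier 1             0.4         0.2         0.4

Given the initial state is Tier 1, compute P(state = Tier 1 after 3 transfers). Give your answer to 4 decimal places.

0.2460

Propagate the distribution vector 3 transfers from Tier 1.
After 0 transfers: (0.0000, 0.0000, 1.0000)
After 1 transfer: (0.4000, 0.2000, 0.4000)
After 2 transfers: (0.4000, 0.3400, 0.2600)
After 3 transfers: (0.4000, 0.3540, 0.2460)
P(in Tier 1 after 3 transfers) = 0.2460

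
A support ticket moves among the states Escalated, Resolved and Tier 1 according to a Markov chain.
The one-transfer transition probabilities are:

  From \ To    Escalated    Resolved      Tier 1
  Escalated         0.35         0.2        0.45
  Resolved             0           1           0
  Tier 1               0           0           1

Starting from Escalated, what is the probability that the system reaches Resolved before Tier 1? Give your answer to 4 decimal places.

Let h(s) be the probability of absorption at Resolved starting from transient state s. Then h(Resolved) = 1 and h(Tier 1) = 0. By first-step analysis:
h(Escalated) = 0.35·h(Escalated) + 0.2·1 + 0.45·0
Solving: h(Escalated) = 0.3077.
Starting from Escalated, the probability is 0.3077.

0.3077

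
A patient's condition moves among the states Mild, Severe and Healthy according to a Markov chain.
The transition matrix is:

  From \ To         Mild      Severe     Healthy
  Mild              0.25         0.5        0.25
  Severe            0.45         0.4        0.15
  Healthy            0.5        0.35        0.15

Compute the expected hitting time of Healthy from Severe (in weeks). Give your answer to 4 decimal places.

Let t(s) be the expected number of weeks to first reach Healthy from state s, with t(Healthy) = 0. Conditioning on the first week:
t(Mild) = 1 + 0.25·t(Mild) + 0.5·t(Severe)
t(Severe) = 1 + 0.45·t(Mild) + 0.4·t(Severe)
Solving: t(Mild) = 4.8889, t(Severe) = 5.3333.
Expected weeks from Severe to Healthy: 5.3333.

5.3333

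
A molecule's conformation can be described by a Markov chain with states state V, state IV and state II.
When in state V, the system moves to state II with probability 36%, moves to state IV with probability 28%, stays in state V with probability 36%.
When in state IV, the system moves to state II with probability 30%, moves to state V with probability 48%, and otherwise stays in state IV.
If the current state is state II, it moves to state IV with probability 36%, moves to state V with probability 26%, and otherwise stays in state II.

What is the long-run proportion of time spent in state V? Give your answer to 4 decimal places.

0.3599

Let the stationary distribution be π with π = πP and π_1 + π_2 + π_3 = 1.
π_1 = 0.36·π_1 + 0.48·π_2 + 0.26·π_3
π_2 = 0.28·π_1 + 0.22·π_2 + 0.36·π_3
Solving with the normalization constraint gives π = (0.3599, 0.2905, 0.3496).
So the stationary probability of state V is 0.3599.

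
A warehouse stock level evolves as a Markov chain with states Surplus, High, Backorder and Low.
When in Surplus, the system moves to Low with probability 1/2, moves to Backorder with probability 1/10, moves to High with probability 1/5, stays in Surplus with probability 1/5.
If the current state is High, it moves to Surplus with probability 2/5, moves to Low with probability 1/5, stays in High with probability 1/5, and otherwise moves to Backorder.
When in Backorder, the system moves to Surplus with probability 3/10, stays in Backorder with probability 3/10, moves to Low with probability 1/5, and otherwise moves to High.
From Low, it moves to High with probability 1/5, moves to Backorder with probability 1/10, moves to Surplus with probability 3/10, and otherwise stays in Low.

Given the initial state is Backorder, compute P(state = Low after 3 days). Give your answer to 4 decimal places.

0.3530

Propagate the distribution vector 3 days from Backorder.
After 0 days: (0.0000, 0.0000, 1.0000, 0.0000)
After 1 day: (0.3000, 0.2000, 0.3000, 0.2000)
After 2 days: (0.2900, 0.2000, 0.1800, 0.3300)
After 3 days: (0.2910, 0.2000, 0.1560, 0.3530)
P(in Low after 3 days) = 0.3530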